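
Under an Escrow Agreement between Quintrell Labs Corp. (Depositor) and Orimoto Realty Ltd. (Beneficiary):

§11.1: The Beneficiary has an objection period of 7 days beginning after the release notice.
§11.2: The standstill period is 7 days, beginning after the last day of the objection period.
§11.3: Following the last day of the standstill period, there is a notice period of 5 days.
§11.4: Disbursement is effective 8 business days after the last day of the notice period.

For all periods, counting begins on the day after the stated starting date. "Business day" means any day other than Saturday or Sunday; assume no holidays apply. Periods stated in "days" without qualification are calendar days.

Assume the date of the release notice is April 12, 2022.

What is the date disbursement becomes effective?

Adding 7 calendar days to April 12, 2022 gives April 19, 2022, which is the last day of the objection period.
The last day of the standstill period: April 19, 2022 + 7 days = April 26, 2022.
Adding 5 calendar days to April 26, 2022 gives May 1, 2022, which is the last day of the notice period.
The date disbursement becomes effective: 8 business days after Sunday, May 1, 2022, skipping weekends — May 2, May 3, May 4, May 5, May 6, May 9, May 10, May 11 — lands on Wednesday, May 11, 2022.

May 11, 2022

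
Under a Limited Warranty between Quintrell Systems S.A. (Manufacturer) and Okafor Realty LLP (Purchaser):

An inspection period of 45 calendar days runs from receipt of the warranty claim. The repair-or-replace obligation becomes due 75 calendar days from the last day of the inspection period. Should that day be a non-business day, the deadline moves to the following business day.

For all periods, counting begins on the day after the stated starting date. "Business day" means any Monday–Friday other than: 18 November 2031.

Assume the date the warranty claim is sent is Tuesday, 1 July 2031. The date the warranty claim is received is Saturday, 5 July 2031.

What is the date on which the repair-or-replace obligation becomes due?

3 November 2031

Adding 45 calendar days to 5 July 2031 gives 19 August 2031, which is the last day of the inspection period.
The date on which the repair-or-replace obligation becomes due: 19 August 2031 + 75 days = 2 November 2031. That falls on a Sunday, so it rolls to the next business day, Monday, 3 November 2031.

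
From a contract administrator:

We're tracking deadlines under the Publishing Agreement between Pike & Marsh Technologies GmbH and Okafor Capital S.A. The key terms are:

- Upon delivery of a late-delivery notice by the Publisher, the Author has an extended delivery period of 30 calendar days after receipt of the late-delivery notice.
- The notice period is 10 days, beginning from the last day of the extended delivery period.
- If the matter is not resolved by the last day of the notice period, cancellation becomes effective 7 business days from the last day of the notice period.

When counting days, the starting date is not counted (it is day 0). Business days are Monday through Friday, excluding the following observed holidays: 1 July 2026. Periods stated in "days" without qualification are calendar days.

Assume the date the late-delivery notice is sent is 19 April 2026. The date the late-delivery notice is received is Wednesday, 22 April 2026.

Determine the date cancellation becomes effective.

Adding 30 calendar days to 22 April 2026 gives 22 May 2026, which is the last day of the extended delivery period.
Adding 10 calendar days to 22 May 2026 gives 1 June 2026, which is the last day of the notice period.
The date cancellation becomes effective: counting 7 business days from Monday, 1 June 2026 (Jun 2, Jun 3, Jun 4, Jun 5, Jun 8, Jun 9, Jun 10, skipping weekends) reaches Wednesday, 10 June 2026.

10 June 2026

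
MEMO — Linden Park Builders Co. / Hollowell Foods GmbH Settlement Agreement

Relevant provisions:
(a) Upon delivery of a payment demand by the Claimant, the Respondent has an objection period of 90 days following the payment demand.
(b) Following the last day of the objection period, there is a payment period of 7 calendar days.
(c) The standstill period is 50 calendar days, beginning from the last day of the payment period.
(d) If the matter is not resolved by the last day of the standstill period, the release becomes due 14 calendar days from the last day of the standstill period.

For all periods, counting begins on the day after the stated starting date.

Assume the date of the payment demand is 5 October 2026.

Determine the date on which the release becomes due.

15 March 2027

The last day of the objection period: 5 October 2026 + 90 days = 3 January 2027.
Adding 7 calendar days to 3 January 2027 gives 10 January 2027, which is the last day of the payment period.
The last day of the standstill period: 50 calendar days after 10 January 2027 is 1 March 2027.
The date on which the release becomes due: 14 calendar days after 1 March 2027 is 15 March 2027.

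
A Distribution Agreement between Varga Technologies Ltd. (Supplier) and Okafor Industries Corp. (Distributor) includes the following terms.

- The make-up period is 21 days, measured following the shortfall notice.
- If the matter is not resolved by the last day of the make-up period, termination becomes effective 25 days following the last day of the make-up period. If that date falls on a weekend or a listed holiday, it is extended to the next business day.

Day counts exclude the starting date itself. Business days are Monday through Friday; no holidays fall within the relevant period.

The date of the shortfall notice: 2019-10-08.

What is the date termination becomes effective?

2019-11-25

The last day of the make-up period: 2019-10-08 + 21 days = 2019-10-29.
Adding 25 calendar days to 2019-10-29 gives 2019-11-23, which is the date termination becomes effective. That falls on a Saturday, so it rolls to the next business day, Monday, 2019-11-25.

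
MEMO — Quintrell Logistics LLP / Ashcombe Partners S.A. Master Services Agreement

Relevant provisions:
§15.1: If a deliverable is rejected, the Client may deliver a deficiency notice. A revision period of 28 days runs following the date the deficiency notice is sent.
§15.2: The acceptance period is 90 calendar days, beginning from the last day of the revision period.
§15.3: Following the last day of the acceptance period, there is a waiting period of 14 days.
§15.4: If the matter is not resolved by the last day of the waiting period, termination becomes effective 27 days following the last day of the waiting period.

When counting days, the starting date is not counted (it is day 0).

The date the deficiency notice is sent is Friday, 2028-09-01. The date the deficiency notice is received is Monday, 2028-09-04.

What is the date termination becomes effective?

2029-02-07

The last day of the revision period: 2028-09-01 + 28 days = 2028-09-29.
The last day of the acceptance period: 2028-09-29 + 90 days = 2028-12-28.
The last day of the waiting period: 2028-12-28 + 14 days = 2029-01-11.
Adding 27 calendar days to 2029-01-11 gives 2029-02-07, which is the date termination becomes effective.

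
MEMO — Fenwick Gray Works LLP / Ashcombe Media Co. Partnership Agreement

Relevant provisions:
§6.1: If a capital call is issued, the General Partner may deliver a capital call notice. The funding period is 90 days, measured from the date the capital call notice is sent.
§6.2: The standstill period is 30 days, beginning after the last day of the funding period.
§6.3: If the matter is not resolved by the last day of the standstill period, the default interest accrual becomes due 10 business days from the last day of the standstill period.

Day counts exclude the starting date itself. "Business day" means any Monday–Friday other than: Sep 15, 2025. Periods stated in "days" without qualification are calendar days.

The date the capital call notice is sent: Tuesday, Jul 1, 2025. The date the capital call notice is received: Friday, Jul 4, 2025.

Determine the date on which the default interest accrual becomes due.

Adding 90 calendar days to Jul 1, 2025 gives Sep 29, 2025, which is the last day of the funding period.
The last day of the standstill period: Sep 29, 2025 + 30 days = Oct 29, 2025.
The date on which the default interest accrual becomes due: counting 10 business days from Wednesday, Oct 29, 2025 (Oct 30, Oct 31, Nov 3, Nov 4, Nov 5, Nov 6, Nov 7, Nov 10, Nov 11, Nov 12, skipping weekends) reaches Wednesday, Nov 12, 2025.

Nov 12, 2025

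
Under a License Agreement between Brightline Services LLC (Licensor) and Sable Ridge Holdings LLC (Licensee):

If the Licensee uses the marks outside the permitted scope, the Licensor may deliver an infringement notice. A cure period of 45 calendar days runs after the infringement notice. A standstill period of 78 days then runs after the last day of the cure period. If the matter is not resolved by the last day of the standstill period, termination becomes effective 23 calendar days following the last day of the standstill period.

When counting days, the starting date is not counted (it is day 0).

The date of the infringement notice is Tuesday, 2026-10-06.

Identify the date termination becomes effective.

The last day of the cure period: 2026-10-06 + 45 days = 2026-11-20.
The last day of the standstill period: 2026-11-20 + 78 days = 2027-02-06.
The date termination becomes effective: 23 calendar days after 2027-02-06 is 2027-03-01.

2027-03-01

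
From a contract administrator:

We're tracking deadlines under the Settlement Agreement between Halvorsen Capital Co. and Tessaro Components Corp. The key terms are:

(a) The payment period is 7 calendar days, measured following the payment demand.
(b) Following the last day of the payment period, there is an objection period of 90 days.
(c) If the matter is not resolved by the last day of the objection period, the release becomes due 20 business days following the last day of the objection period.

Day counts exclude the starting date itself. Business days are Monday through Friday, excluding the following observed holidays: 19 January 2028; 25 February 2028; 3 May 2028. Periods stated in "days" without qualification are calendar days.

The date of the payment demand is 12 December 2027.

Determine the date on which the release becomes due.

The last day of the payment period: 7 calendar days after 12 December 2027 is 19 December 2027.
Adding 90 calendar days to 19 December 2027 gives 18 March 2028, which is the last day of the objection period.
From Saturday, 18 March 2028, 20 business days (Mar 20, Mar 21, Mar 22, Mar 23, …, Apr 12, Apr 13, Apr 14, skipping weekends) brings us to Friday, 14 April 2028, which is the date on which the release becomes due.

14 April 2028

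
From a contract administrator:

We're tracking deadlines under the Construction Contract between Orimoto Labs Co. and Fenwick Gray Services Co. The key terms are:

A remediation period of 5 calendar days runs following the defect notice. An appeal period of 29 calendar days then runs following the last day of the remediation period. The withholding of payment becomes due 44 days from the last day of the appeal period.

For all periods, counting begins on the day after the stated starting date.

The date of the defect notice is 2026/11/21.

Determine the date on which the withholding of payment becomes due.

2027/02/07

The last day of the remediation period: 2026/11/21 + 5 days = 2026/11/26.
The last day of the appeal period: 29 calendar days after 2026/11/26 is 2026/12/25.
The date on which the withholding of payment becomes due: 44 calendar days after 2026/12/25 is 2027/02/07.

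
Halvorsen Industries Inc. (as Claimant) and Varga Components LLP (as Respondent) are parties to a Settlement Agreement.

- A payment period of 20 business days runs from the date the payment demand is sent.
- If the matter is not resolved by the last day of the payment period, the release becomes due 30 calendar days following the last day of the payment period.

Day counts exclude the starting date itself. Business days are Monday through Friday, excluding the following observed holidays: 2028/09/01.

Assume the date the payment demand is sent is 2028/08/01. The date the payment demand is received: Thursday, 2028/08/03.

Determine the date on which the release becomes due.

From Tuesday, 2028/08/01, 20 business days (Aug 2, Aug 3, Aug 4, Aug 7, …, Aug 25, Aug 28, Aug 29, skipping weekends) brings us to Tuesday, 2028/08/29, which is the last day of the payment period.
Adding 30 calendar days to 2028/08/29 gives 2028/09/28, which is the date on which the release becomes due.

2028/09/28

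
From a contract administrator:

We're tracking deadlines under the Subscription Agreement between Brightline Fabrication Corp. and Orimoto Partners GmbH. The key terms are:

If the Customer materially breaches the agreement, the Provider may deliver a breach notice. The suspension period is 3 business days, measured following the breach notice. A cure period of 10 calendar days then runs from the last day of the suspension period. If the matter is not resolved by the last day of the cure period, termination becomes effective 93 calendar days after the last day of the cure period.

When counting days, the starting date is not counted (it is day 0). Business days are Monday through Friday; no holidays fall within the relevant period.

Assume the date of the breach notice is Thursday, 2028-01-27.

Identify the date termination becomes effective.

From Thursday, 2028-01-27, 3 business days (Jan 28, Jan 31, Feb 1, skipping weekends) brings us to Tuesday, 2028-02-01, which is the last day of the suspension period.
The last day of the cure period: 2028-02-01 + 10 days = 2028-02-11.
The date termination becomes effective: 2028-02-11 + 93 days = 2028-05-14.

2028-05-14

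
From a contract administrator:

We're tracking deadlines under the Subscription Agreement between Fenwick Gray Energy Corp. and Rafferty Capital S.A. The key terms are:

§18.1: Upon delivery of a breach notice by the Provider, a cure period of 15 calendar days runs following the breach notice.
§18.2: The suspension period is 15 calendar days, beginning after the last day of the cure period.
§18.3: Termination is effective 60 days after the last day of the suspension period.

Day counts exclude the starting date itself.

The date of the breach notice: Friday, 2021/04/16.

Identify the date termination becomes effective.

2021/07/15

The last day of the cure period: 15 calendar days after 2021/04/16 is 2021/05/01.
The last day of the suspension period: 2021/05/01 + 15 days = 2021/05/16.
The date termination becomes effective: 2021/05/16 + 60 days = 2021/07/15.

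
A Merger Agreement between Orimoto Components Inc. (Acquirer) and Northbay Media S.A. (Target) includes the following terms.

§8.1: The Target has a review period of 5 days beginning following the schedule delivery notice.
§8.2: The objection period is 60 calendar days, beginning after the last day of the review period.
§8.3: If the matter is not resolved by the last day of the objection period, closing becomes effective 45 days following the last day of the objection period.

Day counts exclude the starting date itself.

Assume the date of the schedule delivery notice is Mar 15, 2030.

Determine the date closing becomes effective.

The last day of the review period: 5 calendar days after Mar 15, 2030 is Mar 20, 2030.
The last day of the objection period: 60 calendar days after Mar 20, 2030 is May 19, 2030.
Adding 45 calendar days to May 19, 2030 gives Jul 3, 2030, which is the date closing becomes effective.

Jul 3, 2030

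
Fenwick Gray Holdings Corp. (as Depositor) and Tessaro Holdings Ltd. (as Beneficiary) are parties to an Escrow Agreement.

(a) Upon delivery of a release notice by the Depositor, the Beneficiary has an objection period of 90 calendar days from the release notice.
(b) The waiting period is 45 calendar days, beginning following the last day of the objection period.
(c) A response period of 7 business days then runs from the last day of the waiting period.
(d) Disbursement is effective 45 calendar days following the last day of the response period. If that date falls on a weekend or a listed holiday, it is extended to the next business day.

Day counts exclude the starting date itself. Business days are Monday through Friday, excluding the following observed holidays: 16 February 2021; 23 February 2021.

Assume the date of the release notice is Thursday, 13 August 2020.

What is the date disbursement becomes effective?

The last day of the objection period: 90 calendar days after 13 August 2020 is 11 November 2020.
The last day of the waiting period: 45 calendar days after 11 November 2020 is 26 December 2020.
From Saturday, 26 December 2020, 7 business days (Dec 28, Dec 29, Dec 30, Dec 31, Jan 1, Jan 4, Jan 5, skipping weekends) brings us to Tuesday, 5 January 2021, which is the last day of the response period.
The date disbursement becomes effective: 5 January 2021 + 45 days = 19 February 2021. 19 February 2021 is a Friday and is not a listed holiday, so no roll-forward applies.

19 February 2021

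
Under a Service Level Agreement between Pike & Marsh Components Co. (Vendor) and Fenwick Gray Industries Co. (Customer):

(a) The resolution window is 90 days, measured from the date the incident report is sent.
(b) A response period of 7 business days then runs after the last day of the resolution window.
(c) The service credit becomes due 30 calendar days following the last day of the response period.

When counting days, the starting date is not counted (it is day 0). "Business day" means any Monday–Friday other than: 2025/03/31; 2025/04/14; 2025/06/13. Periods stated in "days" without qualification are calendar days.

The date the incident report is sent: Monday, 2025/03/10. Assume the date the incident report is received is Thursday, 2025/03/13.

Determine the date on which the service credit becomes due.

2025/07/18

The last day of the resolution window: 90 calendar days after 2025/03/10 is 2025/06/08.
From Sunday, 2025/06/08, 7 business days (Jun 9, Jun 10, Jun 11, Jun 12, Jun 16, Jun 17, Jun 18, skipping weekends and the listed holiday on Jun 13) brings us to Wednesday, 2025/06/18, which is the last day of the response period.
The date on which the service credit becomes due: 30 calendar days after 2025/06/18 is 2025/07/18.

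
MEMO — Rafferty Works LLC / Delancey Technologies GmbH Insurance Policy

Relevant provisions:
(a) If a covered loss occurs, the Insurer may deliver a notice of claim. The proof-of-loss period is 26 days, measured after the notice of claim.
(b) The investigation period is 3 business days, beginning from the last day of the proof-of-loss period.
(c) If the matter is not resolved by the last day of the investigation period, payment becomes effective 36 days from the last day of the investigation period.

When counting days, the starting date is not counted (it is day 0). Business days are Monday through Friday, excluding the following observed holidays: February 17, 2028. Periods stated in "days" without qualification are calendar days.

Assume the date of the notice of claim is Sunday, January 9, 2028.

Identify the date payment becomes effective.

March 16, 2028

Adding 26 calendar days to January 9, 2028 gives February 4, 2028, which is the last day of the proof-of-loss period.
The last day of the investigation period: 3 business days after Friday, February 4, 2028, skipping weekends — Feb 7, Feb 8, Feb 9 — lands on Wednesday, February 9, 2028.
The date payment becomes effective: 36 calendar days after February 9, 2028 is March 16, 2028.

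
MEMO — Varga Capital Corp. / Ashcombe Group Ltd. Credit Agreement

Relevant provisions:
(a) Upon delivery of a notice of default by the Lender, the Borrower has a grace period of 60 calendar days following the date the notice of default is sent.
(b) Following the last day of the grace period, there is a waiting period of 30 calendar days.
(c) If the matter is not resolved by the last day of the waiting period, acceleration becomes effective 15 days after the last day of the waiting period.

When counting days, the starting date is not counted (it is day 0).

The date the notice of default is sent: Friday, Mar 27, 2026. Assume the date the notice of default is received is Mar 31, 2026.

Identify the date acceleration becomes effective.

Jul 10, 2026

Adding 60 calendar days to Mar 27, 2026 gives May 26, 2026, which is the last day of the grace period.
The last day of the waiting period: May 26, 2026 + 30 days = Jun 25, 2026.
The date acceleration becomes effective: Jun 25, 2026 + 15 days = Jul 10, 2026.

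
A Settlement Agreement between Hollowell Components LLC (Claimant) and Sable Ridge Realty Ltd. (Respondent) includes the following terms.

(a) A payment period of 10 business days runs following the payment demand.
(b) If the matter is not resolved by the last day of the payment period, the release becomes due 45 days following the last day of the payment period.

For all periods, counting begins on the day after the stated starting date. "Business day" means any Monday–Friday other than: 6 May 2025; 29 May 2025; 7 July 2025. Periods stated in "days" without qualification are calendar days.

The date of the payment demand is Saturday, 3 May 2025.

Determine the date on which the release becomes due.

The last day of the payment period: 10 business days after Saturday, 3 May 2025, skipping weekends and the listed holiday on May 6 — May 5, May 7, May 8, May 9, May 12, May 13, May 14, May 15, May 16, May 19 — lands on Monday, 19 May 2025.
The date on which the release becomes due: 45 calendar days after 19 May 2025 is 3 July 2025.

3 July 2025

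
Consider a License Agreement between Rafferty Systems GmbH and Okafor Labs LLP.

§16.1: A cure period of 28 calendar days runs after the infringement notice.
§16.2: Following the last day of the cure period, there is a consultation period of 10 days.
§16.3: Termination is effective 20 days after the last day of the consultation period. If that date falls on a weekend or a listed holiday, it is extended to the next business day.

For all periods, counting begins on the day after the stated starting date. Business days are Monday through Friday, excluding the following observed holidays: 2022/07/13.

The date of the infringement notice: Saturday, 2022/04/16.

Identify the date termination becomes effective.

The last day of the cure period: 2022/04/16 + 28 days = 2022/05/14.
The last day of the consultation period: 10 calendar days after 2022/05/14 is 2022/05/24.
The date termination becomes effective: 20 calendar days after 2022/05/24 is 2022/06/13. 2022/06/13 is a Monday and is not a listed holiday, so no roll-forward applies.

2022/06/13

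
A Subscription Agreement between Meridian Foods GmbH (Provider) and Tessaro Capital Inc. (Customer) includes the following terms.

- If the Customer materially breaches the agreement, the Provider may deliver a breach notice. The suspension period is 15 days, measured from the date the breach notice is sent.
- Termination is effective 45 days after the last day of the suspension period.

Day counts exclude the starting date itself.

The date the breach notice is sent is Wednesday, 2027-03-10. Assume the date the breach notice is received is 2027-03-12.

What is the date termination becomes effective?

2027-05-09

The last day of the suspension period: 15 calendar days after 2027-03-10 is 2027-03-25.
The date termination becomes effective: 45 calendar days after 2027-03-25 is 2027-05-09.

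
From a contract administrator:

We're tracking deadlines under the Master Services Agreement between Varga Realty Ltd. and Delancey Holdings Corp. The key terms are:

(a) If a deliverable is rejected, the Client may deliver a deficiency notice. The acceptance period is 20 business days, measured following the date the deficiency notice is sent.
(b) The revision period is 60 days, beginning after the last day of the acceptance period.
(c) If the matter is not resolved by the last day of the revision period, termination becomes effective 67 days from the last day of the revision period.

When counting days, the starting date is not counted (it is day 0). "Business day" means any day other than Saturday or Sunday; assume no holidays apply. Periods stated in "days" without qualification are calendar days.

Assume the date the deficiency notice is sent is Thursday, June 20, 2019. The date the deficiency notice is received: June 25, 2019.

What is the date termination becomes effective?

The last day of the acceptance period: 20 business days after Thursday, June 20, 2019, skipping weekends — Jun 21, Jun 24, Jun 25, Jun 26, …, Jul 16, Jul 17, Jul 18 — lands on Thursday, July 18, 2019.
Adding 60 calendar days to July 18, 2019 gives September 16, 2019, which is the last day of the revision period.
The date termination becomes effective: September 16, 2019 + 67 days = November 22, 2019.

November 22, 2019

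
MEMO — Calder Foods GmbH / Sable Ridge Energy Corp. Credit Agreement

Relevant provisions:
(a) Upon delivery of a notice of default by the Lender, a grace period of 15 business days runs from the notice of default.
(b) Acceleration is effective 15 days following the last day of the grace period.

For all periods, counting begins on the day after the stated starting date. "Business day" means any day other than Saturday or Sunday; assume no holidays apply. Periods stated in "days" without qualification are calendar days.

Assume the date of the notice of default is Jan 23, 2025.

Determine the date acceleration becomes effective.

The last day of the grace period: counting 15 business days from Thursday, Jan 23, 2025 (Jan 24, Jan 27, Jan 28, Jan 29, …, Feb 11, Feb 12, Feb 13, skipping weekends) reaches Thursday, Feb 13, 2025.
Adding 15 calendar days to Feb 13, 2025 gives Feb 28, 2025, which is the date acceleration becomes effective.

Feb 28, 2025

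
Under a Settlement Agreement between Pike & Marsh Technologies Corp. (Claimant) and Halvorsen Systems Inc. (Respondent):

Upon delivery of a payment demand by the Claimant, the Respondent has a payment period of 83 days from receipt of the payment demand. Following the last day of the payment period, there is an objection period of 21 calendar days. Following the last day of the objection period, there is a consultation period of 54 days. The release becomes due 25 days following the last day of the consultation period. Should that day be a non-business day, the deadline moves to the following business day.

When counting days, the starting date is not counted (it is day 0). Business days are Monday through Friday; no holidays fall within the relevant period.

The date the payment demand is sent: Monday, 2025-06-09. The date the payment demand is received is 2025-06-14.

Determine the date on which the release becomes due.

The last day of the payment period: 83 calendar days after 2025-06-14 is 2025-09-05.
Adding 21 calendar days to 2025-09-05 gives 2025-09-26, which is the last day of the objection period.
Adding 54 calendar days to 2025-09-26 gives 2025-11-19, which is the last day of the consultation period.
Adding 25 calendar days to 2025-11-19 gives 2025-12-14, which is the date on which the release becomes due. That falls on a Sunday, so it rolls to the next business day, Monday, 2025-12-15.

2025-12-15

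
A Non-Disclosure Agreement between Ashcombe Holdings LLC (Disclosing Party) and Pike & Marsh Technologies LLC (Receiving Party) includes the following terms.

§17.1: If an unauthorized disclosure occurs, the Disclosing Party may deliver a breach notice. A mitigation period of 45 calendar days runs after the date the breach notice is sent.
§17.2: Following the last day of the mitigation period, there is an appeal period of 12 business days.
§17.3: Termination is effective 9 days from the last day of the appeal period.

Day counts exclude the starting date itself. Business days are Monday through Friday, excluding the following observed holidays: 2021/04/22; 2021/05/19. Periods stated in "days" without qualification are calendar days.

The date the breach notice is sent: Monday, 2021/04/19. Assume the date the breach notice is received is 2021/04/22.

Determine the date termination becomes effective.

2021/06/30

The last day of the mitigation period: 2021/04/19 + 45 days = 2021/06/03.
The last day of the appeal period: counting 12 business days from Thursday, 2021/06/03 (Jun 4, Jun 7, Jun 8, Jun 9, …, Jun 17, Jun 18, Jun 21, skipping weekends) reaches Monday, 2021/06/21.
The date termination becomes effective: 9 calendar days after 2021/06/21 is 2021/06/30.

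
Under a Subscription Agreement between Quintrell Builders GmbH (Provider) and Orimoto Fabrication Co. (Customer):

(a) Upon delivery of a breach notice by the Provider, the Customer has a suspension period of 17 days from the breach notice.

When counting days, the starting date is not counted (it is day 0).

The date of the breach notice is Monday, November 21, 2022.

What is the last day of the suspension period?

December 8, 2022

The last day of the suspension period: November 21, 2022 + 17 days = December 8, 2022.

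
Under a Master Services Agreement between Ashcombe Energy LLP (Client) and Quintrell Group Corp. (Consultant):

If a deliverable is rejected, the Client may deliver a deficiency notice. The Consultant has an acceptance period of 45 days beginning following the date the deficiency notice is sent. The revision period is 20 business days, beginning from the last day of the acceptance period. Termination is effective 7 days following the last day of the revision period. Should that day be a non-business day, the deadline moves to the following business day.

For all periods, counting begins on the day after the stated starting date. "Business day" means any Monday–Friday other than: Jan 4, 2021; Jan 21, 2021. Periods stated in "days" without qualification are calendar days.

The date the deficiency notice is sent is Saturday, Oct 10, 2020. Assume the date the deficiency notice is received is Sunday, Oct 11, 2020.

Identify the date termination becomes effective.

The last day of the acceptance period: Oct 10, 2020 + 45 days = Nov 24, 2020.
The last day of the revision period: 20 business days after Tuesday, Nov 24, 2020, skipping weekends — Nov 25, Nov 26, Nov 27, Nov 30, …, Dec 18, Dec 21, Dec 22 — lands on Tuesday, Dec 22, 2020.
Adding 7 calendar days to Dec 22, 2020 gives Dec 29, 2020, which is the date termination becomes effective. Dec 29, 2020 is a Tuesday and is not a listed holiday, so no roll-forward applies.

Dec 29, 2020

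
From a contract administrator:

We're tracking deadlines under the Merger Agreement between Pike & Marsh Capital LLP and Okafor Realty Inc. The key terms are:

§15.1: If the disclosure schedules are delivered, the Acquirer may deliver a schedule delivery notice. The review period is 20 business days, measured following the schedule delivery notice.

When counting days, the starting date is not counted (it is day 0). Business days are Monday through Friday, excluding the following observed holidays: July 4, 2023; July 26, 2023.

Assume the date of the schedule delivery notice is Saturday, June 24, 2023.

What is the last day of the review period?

The last day of the review period: counting 20 business days from Saturday, June 24, 2023 (Jun 26, Jun 27, Jun 28, Jun 29, …, Jul 20, Jul 21, Jul 24, skipping weekends and the listed holiday on Jul 4) reaches Monday, July 24, 2023.

July 24, 2023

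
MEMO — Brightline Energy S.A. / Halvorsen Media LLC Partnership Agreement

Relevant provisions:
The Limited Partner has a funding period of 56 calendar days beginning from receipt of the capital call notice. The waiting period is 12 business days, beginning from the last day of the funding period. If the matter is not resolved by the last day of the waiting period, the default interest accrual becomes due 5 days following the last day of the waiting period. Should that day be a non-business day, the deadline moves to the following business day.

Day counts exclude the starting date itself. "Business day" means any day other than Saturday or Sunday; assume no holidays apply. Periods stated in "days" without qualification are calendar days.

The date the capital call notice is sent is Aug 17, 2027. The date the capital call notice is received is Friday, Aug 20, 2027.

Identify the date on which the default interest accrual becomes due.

The last day of the funding period: 56 calendar days after Aug 20, 2027 is Oct 15, 2027.
The last day of the waiting period: counting 12 business days from Friday, Oct 15, 2027 (Oct 18, Oct 19, Oct 20, Oct 21, …, Oct 29, Nov 1, Nov 2, skipping weekends) reaches Tuesday, Nov 2, 2027.
The date on which the default interest accrual becomes due: Nov 2, 2027 + 5 days = Nov 7, 2027. That falls on a Sunday, so it rolls to the next business day, Monday, Nov 8, 2027.

Nov 8, 2027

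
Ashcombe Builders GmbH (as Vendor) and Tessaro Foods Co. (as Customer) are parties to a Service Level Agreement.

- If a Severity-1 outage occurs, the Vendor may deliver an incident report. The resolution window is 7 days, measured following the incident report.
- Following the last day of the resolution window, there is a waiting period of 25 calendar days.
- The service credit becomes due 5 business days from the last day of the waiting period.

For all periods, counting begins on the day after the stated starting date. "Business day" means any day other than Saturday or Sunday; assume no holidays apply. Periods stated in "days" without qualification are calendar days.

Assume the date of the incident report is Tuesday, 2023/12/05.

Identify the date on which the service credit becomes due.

The last day of the resolution window: 2023/12/05 + 7 days = 2023/12/12.
The last day of the waiting period: 25 calendar days after 2023/12/12 is 2024/01/06.
From Saturday, 2024/01/06, 5 business days (Jan 8, Jan 9, Jan 10, Jan 11, Jan 12, skipping weekends) brings us to Friday, 2024/01/12, which is the date on which the service credit becomes due.

2024/01/12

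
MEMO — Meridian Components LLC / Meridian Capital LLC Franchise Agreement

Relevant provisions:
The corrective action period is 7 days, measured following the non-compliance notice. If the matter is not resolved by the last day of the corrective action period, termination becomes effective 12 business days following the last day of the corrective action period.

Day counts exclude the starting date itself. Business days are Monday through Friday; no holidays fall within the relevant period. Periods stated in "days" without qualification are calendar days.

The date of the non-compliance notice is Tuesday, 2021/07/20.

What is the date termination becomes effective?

2021/08/12

The last day of the corrective action period: 2021/07/20 + 7 days = 2021/07/27.
The date termination becomes effective: counting 12 business days from Tuesday, 2021/07/27 (Jul 28, Jul 29, Jul 30, Aug 2, …, Aug 10, Aug 11, Aug 12, skipping weekends) reaches Thursday, 2021/08/12.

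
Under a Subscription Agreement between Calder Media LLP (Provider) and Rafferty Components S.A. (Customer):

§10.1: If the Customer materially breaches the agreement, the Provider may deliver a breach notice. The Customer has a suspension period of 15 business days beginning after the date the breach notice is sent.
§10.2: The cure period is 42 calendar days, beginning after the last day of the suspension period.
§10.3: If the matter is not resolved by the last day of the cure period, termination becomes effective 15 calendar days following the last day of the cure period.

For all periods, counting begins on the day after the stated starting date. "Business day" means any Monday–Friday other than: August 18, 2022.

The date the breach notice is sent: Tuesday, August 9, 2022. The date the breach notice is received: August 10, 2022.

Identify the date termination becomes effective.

From Tuesday, August 9, 2022, 15 business days (Aug 10, Aug 11, Aug 12, Aug 15, …, Aug 29, Aug 30, Aug 31, skipping weekends and the listed holiday on Aug 18) brings us to Wednesday, August 31, 2022, which is the last day of the suspension period.
Adding 42 calendar days to August 31, 2022 gives October 12, 2022, which is the last day of the cure period.
The date termination becomes effective: 15 calendar days after October 12, 2022 is October 27, 2022.

October 27, 2022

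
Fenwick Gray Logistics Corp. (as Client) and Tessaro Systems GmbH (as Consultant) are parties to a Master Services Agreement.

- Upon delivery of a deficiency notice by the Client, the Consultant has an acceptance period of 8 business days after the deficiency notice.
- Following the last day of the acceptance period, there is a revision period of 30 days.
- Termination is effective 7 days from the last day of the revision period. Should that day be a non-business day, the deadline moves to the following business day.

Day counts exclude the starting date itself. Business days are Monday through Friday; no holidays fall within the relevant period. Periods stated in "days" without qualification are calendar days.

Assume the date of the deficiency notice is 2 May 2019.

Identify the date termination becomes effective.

The last day of the acceptance period: counting 8 business days from Thursday, 2 May 2019 (May 3, May 6, May 7, May 8, May 9, May 10, May 13, May 14, skipping weekends) reaches Tuesday, 14 May 2019.
Adding 30 calendar days to 14 May 2019 gives 13 June 2019, which is the last day of the revision period.
The date termination becomes effective: 7 calendar days after 13 June 2019 is 20 June 2019. 20 June 2019 is a Thursday, so no roll-forward applies.

20 June 2019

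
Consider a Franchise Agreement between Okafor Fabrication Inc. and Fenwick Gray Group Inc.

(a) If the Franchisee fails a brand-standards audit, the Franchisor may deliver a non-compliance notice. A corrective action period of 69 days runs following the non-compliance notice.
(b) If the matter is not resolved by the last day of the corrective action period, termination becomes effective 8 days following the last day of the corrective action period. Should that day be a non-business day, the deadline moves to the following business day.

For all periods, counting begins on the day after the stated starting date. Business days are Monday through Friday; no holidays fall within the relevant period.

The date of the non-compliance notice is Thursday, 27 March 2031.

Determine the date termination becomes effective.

12 June 2031

The last day of the corrective action period: 69 calendar days after 27 March 2031 is 4 June 2031.
The date termination becomes effective: 8 calendar days after 4 June 2031 is 12 June 2031. 12 June 2031 is a Thursday, so no roll-forward applies.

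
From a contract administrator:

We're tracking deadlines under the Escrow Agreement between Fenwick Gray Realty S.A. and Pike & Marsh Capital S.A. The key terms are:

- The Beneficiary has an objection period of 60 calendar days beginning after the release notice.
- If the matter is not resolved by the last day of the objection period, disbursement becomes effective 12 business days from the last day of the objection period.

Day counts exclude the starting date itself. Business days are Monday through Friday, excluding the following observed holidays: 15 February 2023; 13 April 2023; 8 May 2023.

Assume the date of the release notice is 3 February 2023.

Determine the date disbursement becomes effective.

21 April 2023

The last day of the objection period: 60 calendar days after 3 February 2023 is 4 April 2023.
From Tuesday, 4 April 2023, 12 business days (Apr 5, Apr 6, Apr 7, Apr 10, …, Apr 19, Apr 20, Apr 21, skipping weekends and the listed holiday on Apr 13) brings us to Friday, 21 April 2023, which is the date disbursement becomes effective.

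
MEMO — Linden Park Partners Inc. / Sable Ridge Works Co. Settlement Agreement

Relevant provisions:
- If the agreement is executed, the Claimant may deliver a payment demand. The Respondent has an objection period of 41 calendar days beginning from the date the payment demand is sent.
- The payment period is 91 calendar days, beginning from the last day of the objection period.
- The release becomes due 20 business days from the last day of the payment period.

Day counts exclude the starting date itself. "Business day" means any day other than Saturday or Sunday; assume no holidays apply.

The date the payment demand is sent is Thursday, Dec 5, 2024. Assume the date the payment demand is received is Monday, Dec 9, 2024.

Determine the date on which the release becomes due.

The last day of the objection period: 41 calendar days after Dec 5, 2024 is Jan 15, 2025.
The last day of the payment period: Jan 15, 2025 + 91 days = Apr 16, 2025.
The date on which the release becomes due: counting 20 business days from Wednesday, Apr 16, 2025 (Apr 17, Apr 18, Apr 21, Apr 22, …, May 12, May 13, May 14, skipping weekends) reaches Wednesday, May 14, 2025.

May 14, 2025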